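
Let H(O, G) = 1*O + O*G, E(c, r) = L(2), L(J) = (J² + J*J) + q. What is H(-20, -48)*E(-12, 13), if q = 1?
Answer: 8460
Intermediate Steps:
L(J) = 1 + 2*J² (L(J) = (J² + J*J) + 1 = (J² + J²) + 1 = 2*J² + 1 = 1 + 2*J²)
E(c, r) = 9 (E(c, r) = 1 + 2*2² = 1 + 2*4 = 1 + 8 = 9)
H(O, G) = O + G*O
H(-20, -48)*E(-12, 13) = -20*(1 - 48)*9 = -20*(-47)*9 = 940*9 = 8460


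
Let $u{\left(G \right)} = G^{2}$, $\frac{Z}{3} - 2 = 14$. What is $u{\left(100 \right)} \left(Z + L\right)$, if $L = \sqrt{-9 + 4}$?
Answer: $480000 + 10000 i \sqrt{5} \approx 4.8 \cdot 10^{5} + 22361.0 i$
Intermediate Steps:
$Z = 48$ ($Z = 6 + 3 \cdot 14 = 6 + 42 = 48$)
$L = i \sqrt{5}$ ($L = \sqrt{-5} = i \sqrt{5} \approx 2.2361 i$)
$u{\left(100 \right)} \left(Z + L\right) = 100^{2} \left(48 + i \sqrt{5}\right) = 10000 \left(48 + i \sqrt{5}\right) = 480000 + 10000 i \sqrt{5}$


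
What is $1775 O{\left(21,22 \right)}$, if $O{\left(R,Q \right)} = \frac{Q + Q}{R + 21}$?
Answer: $\frac{39050}{21} \approx 1859.5$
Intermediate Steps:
$O{\left(R,Q \right)} = \frac{2 Q}{21 + R}$
$1775 O{\left(21,22 \right)} = 1775 \cdot 2 \cdot 22 \frac{1}{21 + 21} = 1775 \cdot 2 \cdot 22 \cdot \frac{1}{42} = 1775 \cdot \frac{22}{21} = \frac{39050}{21}$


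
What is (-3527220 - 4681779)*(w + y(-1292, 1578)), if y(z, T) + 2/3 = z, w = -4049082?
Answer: 33249521588292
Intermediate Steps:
y(z, T) = -⅔ + z
(-3527220 - 4681779)*(w + y(-1292, 1578)) = (-3527220 - 4681779)*(-4049082 + (-⅔ - 1292)) = -8208999*(-4049082 - 3878/3) = -8208999*(-12151124/3) = 33249521588292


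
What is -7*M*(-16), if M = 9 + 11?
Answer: 2240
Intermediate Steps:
M = 20
-7*M*(-16) = -7*20*(-16) = -140*(-16) = 2240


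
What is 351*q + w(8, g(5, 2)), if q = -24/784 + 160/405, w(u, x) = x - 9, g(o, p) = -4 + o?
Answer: 35257/294 ≈ 119.92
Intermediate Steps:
w(u, x) = -9 + x
q = 2893/7938 (q = -24*1/784 + 160*(1/405) = -3/98 + 32/81 = 2893/7938 ≈ 0.36445)
351*q + w(8, g(5, 2)) = 351*(2893/7938) + (-9 + (-4 + 5)) = 37609/294 + (-9 + 1) = 37609/294 - 8 = 35257/294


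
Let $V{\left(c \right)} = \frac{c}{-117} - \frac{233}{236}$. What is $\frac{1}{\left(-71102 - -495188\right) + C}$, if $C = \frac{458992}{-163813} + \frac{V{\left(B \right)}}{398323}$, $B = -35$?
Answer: $\frac{138592031412276}{58774551908569484551} \approx 2.358 \cdot 10^{-6}$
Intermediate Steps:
$V{\left(c \right)} = - \frac{233}{236} - \frac{c}{117}$ ($V{\left(c \right)} = c \left(- \frac{1}{117}\right) - \frac{233}{236} = - \frac{c}{117} - \frac{233}{236} = - \frac{233}{236} - \frac{c}{117}$)
$C = - \frac{388324936995185}{138592031412276}$ ($C = \frac{458992}{-163813} + \frac{- \frac{233}{236} - - \frac{35}{117}}{398323} = 458992 \left(- \frac{1}{163813}\right) + \left(- \frac{233}{236} + \frac{35}{117}\right) \frac{1}{398323} = - \frac{458992}{163813} - \frac{19001}{10998494676} = - \frac{388324936995185}{138592031412276} \approx -2.8019$)
$\frac{1}{\left(-71102 - -495188\right) + C} = \frac{1}{\left(-71102 - -495188\right) - \frac{388324936995185}{138592031412276}} = \frac{1}{\left(-71102 + 495188\right) - \frac{388324936995185}{138592031412276}} = \frac{1}{424086 - \frac{388324936995185}{138592031412276}} = \frac{1}{\frac{58774551908569484551}{138592031412276}} = \frac{138592031412276}{58774551908569484551}$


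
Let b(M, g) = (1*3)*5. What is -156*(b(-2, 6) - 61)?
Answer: 7176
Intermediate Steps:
b(M, g) = 15 (b(M, g) = 3*5 = 15)
-156*(b(-2, 6) - 61) = -156*(15 - 61) = -156*(-46) = 7176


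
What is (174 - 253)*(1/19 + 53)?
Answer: -79632/19 ≈ -4191.2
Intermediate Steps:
(174 - 253)*(1/19 + 53) = -79*(1/19 + 53) = -79*1008/19 = -79632/19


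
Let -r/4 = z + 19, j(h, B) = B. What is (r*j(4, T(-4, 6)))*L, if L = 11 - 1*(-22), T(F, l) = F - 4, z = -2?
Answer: 17952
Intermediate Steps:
T(F, l) = -4 + F
L = 33 (L = 11 + 22 = 33)
r = -68 (r = -4*(-2 + 19) = -4*17 = -68)
(r*j(4, T(-4, 6)))*L = -68*(-4 - 4)*33 = -68*(-8)*33 = 544*33 = 17952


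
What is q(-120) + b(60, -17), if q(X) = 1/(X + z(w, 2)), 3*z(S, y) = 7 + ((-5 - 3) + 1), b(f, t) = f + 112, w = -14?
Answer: 20639/120 ≈ 171.99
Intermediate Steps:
b(f, t) = 112 + f
z(S, y) = 0 (z(S, y) = (7 + ((-5 - 3) + 1))/3 = (7 + (-8 + 1))/3 = (7 - 7)/3 = (1/3)*0 = 0)
q(X) = 1/X (q(X) = 1/(X + 0) = 1/X)
q(-120) + b(60, -17) = 1/(-120) + (112 + 60) = -1/120 + 172 = 20639/120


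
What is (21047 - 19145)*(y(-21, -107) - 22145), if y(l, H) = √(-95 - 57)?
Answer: -42119790 + 3804*I*√38 ≈ -4.212e+7 + 23449.0*I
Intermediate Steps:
y(l, H) = 2*I*√38 (y(l, H) = √(-152) = 2*I*√38)
(21047 - 19145)*(y(-21, -107) - 22145) = (21047 - 19145)*(2*I*√38 - 22145) = 1902*(-22145 + 2*I*√38) = -42119790 + 3804*I*√38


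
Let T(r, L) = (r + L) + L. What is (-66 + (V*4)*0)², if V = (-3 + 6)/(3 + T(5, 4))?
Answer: 4356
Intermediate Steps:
T(r, L) = r + 2*L (T(r, L) = (L + r) + L = r + 2*L)
V = 3/16 (V = (-3 + 6)/(3 + (5 + 2*4)) = 3/(3 + (5 + 8)) = 3/(3 + 13) = 3/16 ≈ 0.18750)
(-66 + (V*4)*0)² = (-66 + ((3/16)*4)*0)² = (-66 + (¾)*0)² = (-66 + 0)² = (-66)² = 4356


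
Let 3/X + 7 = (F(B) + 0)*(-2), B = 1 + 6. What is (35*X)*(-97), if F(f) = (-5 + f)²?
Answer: 679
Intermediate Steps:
B = 7
X = -⅕ (X = 3/(-7 + ((-5 + 7)² + 0)*(-2)) = 3/(-7 + (2² + 0)*(-2)) = 3/(-7 + (4 + 0)*(-2)) = 3/(-7 + 4*(-2)) = 3/(-7 - 8) = 3/(-15) = 3*(-1/15) = -⅕ ≈ -0.20000)
(35*X)*(-97) = (35*(-⅕))*(-97) = -7*(-97) = 679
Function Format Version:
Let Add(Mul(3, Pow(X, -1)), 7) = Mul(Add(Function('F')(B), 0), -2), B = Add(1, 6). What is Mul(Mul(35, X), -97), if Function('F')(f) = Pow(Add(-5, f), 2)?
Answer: 679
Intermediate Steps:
B = 7
X = Rational(-1, 5) (X = Mul(3, Pow(Add(-7, Mul(Add(Pow(Add(-5, 7), 2), 0), -2)), -1)) = Mul(3, Pow(Add(-7, Mul(Add(Pow(2, 2), 0), -2)), -1)) = Mul(3, Pow(Add(-7, Mul(Add(4, 0), -2)), -1)) = Mul(3, Pow(Add(-7, Mul(4, -2)), -1)) = Mul(3, Pow(Add(-7, -8), -1)) = Mul(3, Pow(-15, -1)) = Mul(3, Rational(-1, 15)) = Rational(-1, 5) ≈ -0.20000)
Mul(Mul(35, X), -97) = Mul(Mul(35, Rational(-1, 5)), -97) = Mul(-7, -97) = 679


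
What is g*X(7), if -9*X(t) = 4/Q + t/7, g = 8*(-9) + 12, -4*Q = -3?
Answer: 380/9 ≈ 42.222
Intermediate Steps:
Q = ¾ (Q = -¼*(-3) = ¾ ≈ 0.75000)
g = -60 (g = -72 + 12 = -60)
X(t) = -16/27 - t/63 (X(t) = -(4/(¾) + t/7)/9 = -(4*(4/3) + t*(⅐))/9 = -(16/3 + t/7)/9 = -16/27 - t/63)
g*X(7) = -60*(-16/27 - 1/63*7) = -60*(-16/27 - ⅑) = -60*(-19/27) = 380/9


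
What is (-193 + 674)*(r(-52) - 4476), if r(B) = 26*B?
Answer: -2803268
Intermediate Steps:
(-193 + 674)*(r(-52) - 4476) = (-193 + 674)*(26*(-52) - 4476) = 481*(-1352 - 4476) = 481*(-5828) = -2803268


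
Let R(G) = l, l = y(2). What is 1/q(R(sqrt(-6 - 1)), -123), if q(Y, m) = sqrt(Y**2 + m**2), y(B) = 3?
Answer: sqrt(2)/174 ≈ 0.0081277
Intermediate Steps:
l = 3
R(G) = 3
1/q(R(sqrt(-6 - 1)), -123) = 1/(sqrt(3**2 + (-123)**2)) = 1/(sqrt(9 + 15129)) = 1/(sqrt(15138)) = 1/(87*sqrt(2)) = sqrt(2)/174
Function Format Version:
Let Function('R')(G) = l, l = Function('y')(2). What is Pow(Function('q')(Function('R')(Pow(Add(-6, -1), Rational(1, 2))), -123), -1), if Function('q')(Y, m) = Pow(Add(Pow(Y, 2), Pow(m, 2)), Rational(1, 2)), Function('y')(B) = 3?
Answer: Mul(Rational(1, 174), Pow(2, Rational(1, 2))) ≈ 0.0081277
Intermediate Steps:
l = 3
Function('R')(G) = 3
Pow(Function('q')(Function('R')(Pow(Add(-6, -1), Rational(1, 2))), -123), -1) = Pow(Pow(Add(Pow(3, 2), Pow(-123, 2)), Rational(1, 2)), -1) = Pow(Pow(Add(9, 15129), Rational(1, 2)), -1) = Pow(Pow(15138, Rational(1, 2)), -1) = Pow(Mul(87, Pow(2, Rational(1, 2))), -1) = Mul(Rational(1, 174), Pow(2, Rational(1, 2)))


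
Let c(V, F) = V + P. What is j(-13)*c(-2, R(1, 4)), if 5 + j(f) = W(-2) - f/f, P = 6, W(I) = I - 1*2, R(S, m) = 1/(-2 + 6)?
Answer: -40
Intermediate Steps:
R(S, m) = ¼ (R(S, m) = 1/4 = ¼)
W(I) = -2 + I (W(I) = I - 2 = -2 + I)
c(V, F) = 6 + V (c(V, F) = V + 6 = 6 + V)
j(f) = -10 (j(f) = -5 + ((-2 - 2) - f/f) = -5 + (-4 - 1*1) = -5 + (-4 - 1) = -5 - 5 = -10)
j(-13)*c(-2, R(1, 4)) = -10*(6 - 2) = -10*4 = -40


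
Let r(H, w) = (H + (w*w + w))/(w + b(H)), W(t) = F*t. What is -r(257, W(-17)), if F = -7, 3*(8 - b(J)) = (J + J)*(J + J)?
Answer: 43611/263815 ≈ 0.16531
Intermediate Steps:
b(J) = 8 - 4*J**2/3 (b(J) = 8 - (J + J)*(J + J)/3 = 8 - 2*J*2*J/3 = 8 - 4*J**2/3)
W(t) = -7*t
r(H, w) = (H + w + w**2)/(8 + w - 4*H**2/3) (r(H, w) = (H + (w*w + w))/(w + (8 - 4*H**2/3)) = (H + (w**2 + w))/(8 + w - 4*H**2/3) = (H + (w + w**2))/(8 + w - 4*H**2/3) = (H + w + w**2)/(8 + w - 4*H**2/3))
-r(257, W(-17)) = -3*(257 - 7*(-17) + (-7*(-17))**2)/(24 - 4*257**2 + 3*(-7*(-17))) = -3*(257 + 119 + 119**2)/(24 - 4*66049 + 3*119) = -3*(257 + 119 + 14161)/(24 - 264196 + 357) = -3*14537/(-263815) = -3*(-1)*14537/263815 = -1*(-43611/263815) = 43611/263815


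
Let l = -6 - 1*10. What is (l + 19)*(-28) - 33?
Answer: -117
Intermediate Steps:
l = -16 (l = -6 - 10 = -16)
(l + 19)*(-28) - 33 = (-16 + 19)*(-28) - 33 = 3*(-28) - 33 = -84 - 33 = -117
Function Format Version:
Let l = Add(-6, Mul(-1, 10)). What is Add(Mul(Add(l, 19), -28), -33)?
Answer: -117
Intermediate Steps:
l = -16 (l = Add(-6, -10) = -16)
Add(Mul(Add(l, 19), -28), -33) = Add(Mul(Add(-16, 19), -28), -33) = Add(Mul(3, -28), -33) = Add(-84, -33) = -117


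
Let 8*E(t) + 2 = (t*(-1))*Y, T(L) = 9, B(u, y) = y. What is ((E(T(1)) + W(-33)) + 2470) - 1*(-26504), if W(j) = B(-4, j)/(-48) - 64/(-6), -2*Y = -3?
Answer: 347801/12 ≈ 28983.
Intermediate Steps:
Y = 3/2 (Y = -½*(-3) = 3/2 ≈ 1.5000)
W(j) = 32/3 - j/48 (W(j) = j/(-48) - 64/(-6) = j*(-1/48) - 64*(-⅙) = -j/48 + 32/3 = 32/3 - j/48)
E(t) = -¼ - 3*t/16 (E(t) = -¼ + ((t*(-1))*(3/2))/8 = -¼ + (-t*(3/2))/8 = -¼ + (-3*t/2)/8 = -¼ - 3*t/16)
((E(T(1)) + W(-33)) + 2470) - 1*(-26504) = (((-¼ - 3/16*9) + (32/3 - 1/48*(-33))) + 2470) - 1*(-26504) = (((-¼ - 27/16) + (32/3 + 11/16)) + 2470) + 26504 = ((-31/16 + 545/48) + 2470) + 26504 = (113/12 + 2470) + 26504 = 29753/12 + 26504 = 347801/12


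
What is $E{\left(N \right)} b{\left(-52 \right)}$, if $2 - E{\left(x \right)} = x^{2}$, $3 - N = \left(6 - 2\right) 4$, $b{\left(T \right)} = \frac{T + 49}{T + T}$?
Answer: $- \frac{501}{104} \approx -4.8173$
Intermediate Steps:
$b{\left(T \right)} = \frac{49 + T}{2 T}$
$N = -13$ ($N = 3 - \left(6 - 2\right) 4 = 3 - 4 \cdot 4 = 3 - 16 = -13$)
$E{\left(x \right)} = 2 - x^{2}$
$E{\left(N \right)} b{\left(-52 \right)} = \left(2 - \left(-13\right)^{2}\right) \frac{49 - 52}{2 \left(-52\right)} = \left(2 - 169\right) \frac{1}{2} \left(- \frac{1}{52}\right) \left(-3\right) = \left(2 - 169\right) \frac{3}{104} = \left(-167\right) \frac{3}{104} = - \frac{501}{104}$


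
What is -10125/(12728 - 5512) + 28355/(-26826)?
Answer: -238111465/96788208 ≈ -2.4601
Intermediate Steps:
-10125/(12728 - 5512) + 28355/(-26826) = -10125/7216 + 28355*(-1/26826) = -10125*1/7216 - 28355/26826 = -10125/7216 - 28355/26826 = -238111465/96788208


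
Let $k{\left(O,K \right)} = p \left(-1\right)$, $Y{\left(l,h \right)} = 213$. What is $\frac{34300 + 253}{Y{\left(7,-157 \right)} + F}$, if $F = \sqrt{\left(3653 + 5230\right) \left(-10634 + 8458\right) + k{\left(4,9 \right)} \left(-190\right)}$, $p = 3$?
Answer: $\frac{2453263}{6458069} - \frac{34553 i \sqrt{19328838}}{19374207} \approx 0.37988 - 7.8409 i$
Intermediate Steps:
$k{\left(O,K \right)} = -3$ ($k{\left(O,K \right)} = 3 \left(-1\right) = -3$)
$F = i \sqrt{19328838}$ ($F = \sqrt{\left(3653 + 5230\right) \left(-10634 + 8458\right) - -570} = \sqrt{8883 \left(-2176\right) + 570} = \sqrt{-19329408 + 570} = \sqrt{-19328838} = i \sqrt{19328838} \approx 4396.5 i$)
$\frac{34300 + 253}{Y{\left(7,-157 \right)} + F} = \frac{34300 + 253}{213 + i \sqrt{19328838}} = \frac{34553}{213 + i \sqrt{19328838}}$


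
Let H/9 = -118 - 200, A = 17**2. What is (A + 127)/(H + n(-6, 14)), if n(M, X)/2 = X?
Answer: -16/109 ≈ -0.14679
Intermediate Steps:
A = 289
H = -2862 (H = 9*(-118 - 200) = 9*(-318) = -2862)
n(M, X) = 2*X
(A + 127)/(H + n(-6, 14)) = (289 + 127)/(-2862 + 2*14) = 416/(-2862 + 28) = 416/(-2834) = 416*(-1/2834) = -16/109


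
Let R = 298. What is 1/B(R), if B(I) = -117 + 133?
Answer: 1/16 ≈ 0.062500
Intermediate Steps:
B(I) = 16
1/B(R) = 1/16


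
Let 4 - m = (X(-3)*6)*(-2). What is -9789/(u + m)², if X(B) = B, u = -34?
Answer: -3263/1452 ≈ -2.2472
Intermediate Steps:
m = -32 (m = 4 - (-3*6)*(-2) = 4 - (-18)*(-2) = 4 - 1*36 = 4 - 36 = -32)
-9789/(u + m)² = -9789/(-34 - 32)² = -9789/((-66)²) = -9789/4356 = -9789*1/4356 = -3263/1452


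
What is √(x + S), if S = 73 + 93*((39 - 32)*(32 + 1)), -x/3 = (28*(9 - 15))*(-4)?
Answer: 2*√4885 ≈ 139.79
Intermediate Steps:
x = -2016 (x = -3*28*(9 - 15)*(-4) = -3*28*(-6)*(-4) = -(-504)*(-4) = -3*672 = -2016)
S = 21556 (S = 73 + 93*(7*33) = 73 + 93*231 = 73 + 21483 = 21556)
√(x + S) = √(-2016 + 21556) = √19540 = 2*√4885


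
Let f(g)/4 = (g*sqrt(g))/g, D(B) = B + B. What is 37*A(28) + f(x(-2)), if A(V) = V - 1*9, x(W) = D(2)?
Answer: 711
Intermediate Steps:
D(B) = 2*B
x(W) = 4 (x(W) = 2*2 = 4)
A(V) = -9 + V (A(V) = V - 9 = -9 + V)
f(g) = 4*sqrt(g) (f(g) = 4*((g*sqrt(g))/g) = 4*(g**(3/2)/g) = 4*sqrt(g))
37*A(28) + f(x(-2)) = 37*(-9 + 28) + 4*sqrt(4) = 37*19 + 4*2 = 703 + 8 = 711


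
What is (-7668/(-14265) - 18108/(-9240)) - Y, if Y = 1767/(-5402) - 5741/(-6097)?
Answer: 77225724659/41017075385 ≈ 1.8828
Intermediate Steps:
Y = 20239483/32935994 (Y = 1767*(-1/5402) - 5741*(-1/6097) = -1767/5402 + 5741/6097 = 20239483/32935994 ≈ 0.61451)
(-7668/(-14265) - 18108/(-9240)) - Y = (-7668/(-14265) - 18108/(-9240)) - 1*20239483/32935994 = (-7668*(-1/14265) - 18108*(-1/9240)) - 20239483/32935994 = (852/1585 + 1509/770) - 20239483/32935994 = 609561/244090 - 20239483/32935994 = 77225724659/41017075385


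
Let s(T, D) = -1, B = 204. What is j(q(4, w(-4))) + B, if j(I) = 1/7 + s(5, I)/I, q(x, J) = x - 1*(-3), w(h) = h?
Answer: 204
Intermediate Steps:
q(x, J) = 3 + x (q(x, J) = x + 3 = 3 + x)
j(I) = 1/7 - 1/I
j(q(4, w(-4))) + B = (-7 + (3 + 4))/(7*(3 + 4)) + 204 = (1/7)*(-7 + 7)/7 + 204 = (1/7)*(1/7)*0 + 204 = 0 + 204 = 204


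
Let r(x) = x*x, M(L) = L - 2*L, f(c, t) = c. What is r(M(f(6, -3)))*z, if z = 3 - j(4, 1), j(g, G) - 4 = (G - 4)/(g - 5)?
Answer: -144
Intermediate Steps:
j(g, G) = 4 + (-4 + G)/(-5 + g) (j(g, G) = 4 + (G - 4)/(g - 5) = 4 + (-4 + G)/(-5 + g))
M(L) = -L
r(x) = x**2
z = -4 (z = 3 - (-24 + 1 + 4*4)/(-5 + 4) = 3 - (-24 + 1 + 16)/(-1) = 3 - (-1)*(-7) = 3 - 1*7 = 3 - 7 = -4)
r(M(f(6, -3)))*z = (-1*6)**2*(-4) = (-6)**2*(-4) = 36*(-4) = -144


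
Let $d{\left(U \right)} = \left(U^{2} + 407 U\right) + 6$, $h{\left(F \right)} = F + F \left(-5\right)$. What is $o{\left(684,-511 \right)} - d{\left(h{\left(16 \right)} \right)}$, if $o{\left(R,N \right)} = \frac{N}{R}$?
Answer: $\frac{15010553}{684} \approx 21945.0$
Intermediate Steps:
$h{\left(F \right)} = - 4 F$ ($h{\left(F \right)} = F - 5 F = - 4 F$)
$d{\left(U \right)} = 6 + U^{2} + 407 U$
$o{\left(684,-511 \right)} - d{\left(h{\left(16 \right)} \right)} = - \frac{511}{684} - \left(6 + \left(\left(-4\right) 16\right)^{2} + 407 \left(\left(-4\right) 16\right)\right) = \left(-511\right) \frac{1}{684} - \left(6 + \left(-64\right)^{2} + 407 \left(-64\right)\right) = - \frac{511}{684} - \left(6 + 4096 - 26048\right) = - \frac{511}{684} - -21946 = - \frac{511}{684} + 21946 = \frac{15010553}{684}$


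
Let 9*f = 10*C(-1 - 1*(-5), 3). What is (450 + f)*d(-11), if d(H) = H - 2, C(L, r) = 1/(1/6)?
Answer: -17810/3 ≈ -5936.7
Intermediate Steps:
C(L, r) = 6 (C(L, r) = 1/(⅙) = 6)
d(H) = -2 + H
f = 20/3 (f = (10*6)/9 = (⅑)*60 = 20/3 ≈ 6.6667)
(450 + f)*d(-11) = (450 + 20/3)*(-2 - 11) = (1370/3)*(-13) = -17810/3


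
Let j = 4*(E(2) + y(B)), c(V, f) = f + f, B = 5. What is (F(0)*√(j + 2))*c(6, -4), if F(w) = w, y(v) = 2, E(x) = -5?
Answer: 0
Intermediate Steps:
c(V, f) = 2*f
j = -12 (j = 4*(-5 + 2) = 4*(-3) = -12)
(F(0)*√(j + 2))*c(6, -4) = (0*√(-12 + 2))*(2*(-4)) = (0*√(-10))*(-8) = (0*(I*√10))*(-8) = 0*(-8) = 0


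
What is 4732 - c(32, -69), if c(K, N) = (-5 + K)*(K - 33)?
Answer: 4759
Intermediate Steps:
c(K, N) = (-33 + K)*(-5 + K) (c(K, N) = (-5 + K)*(-33 + K) = (-33 + K)*(-5 + K))
4732 - c(32, -69) = 4732 - (165 + 32**2 - 38*32) = 4732 - (165 + 1024 - 1216) = 4732 - 1*(-27) = 4732 + 27 = 4759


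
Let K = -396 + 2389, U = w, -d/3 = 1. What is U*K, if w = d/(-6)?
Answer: 1993/2 ≈ 996.50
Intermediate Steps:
d = -3 (d = -3*1 = -3)
w = 1/2 (w = -3/(-6) = -3*(-1/6) = 1/2 ≈ 0.50000)
U = 1/2 ≈ 0.50000
K = 1993
U*K = (1/2)*1993 = 1993/2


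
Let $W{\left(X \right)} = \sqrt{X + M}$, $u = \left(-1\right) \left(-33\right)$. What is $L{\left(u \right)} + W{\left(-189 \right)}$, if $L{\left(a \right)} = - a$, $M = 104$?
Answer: $-33 + i \sqrt{85} \approx -33.0 + 9.2195 i$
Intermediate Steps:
$u = 33$
$W{\left(X \right)} = \sqrt{104 + X}$ ($W{\left(X \right)} = \sqrt{X + 104} = \sqrt{104 + X}$)
$L{\left(u \right)} + W{\left(-189 \right)} = \left(-1\right) 33 + \sqrt{104 - 189} = -33 + \sqrt{-85} = -33 + i \sqrt{85}$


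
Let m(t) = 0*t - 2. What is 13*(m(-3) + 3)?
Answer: 13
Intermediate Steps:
m(t) = -2 (m(t) = 0 - 2 = -2)
13*(m(-3) + 3) = 13*(-2 + 3) = 13*1 = 13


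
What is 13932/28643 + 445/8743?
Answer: 134553611/250425749 ≈ 0.53730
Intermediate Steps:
13932/28643 + 445/8743 = 134553611/250425749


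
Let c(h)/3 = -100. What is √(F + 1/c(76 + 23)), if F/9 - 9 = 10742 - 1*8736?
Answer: √16321497/30 ≈ 134.67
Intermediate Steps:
c(h) = -300 (c(h) = 3*(-100) = -300)
F = 18135 (F = 81 + 9*(10742 - 1*8736) = 81 + 9*(10742 - 8736) = 81 + 9*2006 = 81 + 18054 = 18135)
√(F + 1/c(76 + 23)) = √(18135 + 1/(-300)) = √(18135 - 1/300) = √(5440499/300) = √16321497/30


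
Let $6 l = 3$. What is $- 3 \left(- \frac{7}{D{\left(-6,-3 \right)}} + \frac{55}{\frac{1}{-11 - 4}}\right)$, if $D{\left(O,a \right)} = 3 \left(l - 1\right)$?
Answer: $2461$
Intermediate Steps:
$l = \frac{1}{2}$ ($l = \frac{1}{6} \cdot 3 = \frac{1}{2} \approx 0.5$)
$D{\left(O,a \right)} = - \frac{3}{2}$ ($D{\left(O,a \right)} = 3 \left(\frac{1}{2} - 1\right) = 3 \left(- \frac{1}{2}\right) = - \frac{3}{2}$)
$- 3 \left(- \frac{7}{D{\left(-6,-3 \right)}} + \frac{55}{\frac{1}{-11 - 4}}\right) = - 3 \left(- \frac{7}{- \frac{3}{2}} + \frac{55}{\frac{1}{-11 - 4}}\right) = - 3 \left(\left(-7\right) \left(- \frac{2}{3}\right) + \frac{55}{\frac{1}{-15}}\right) = - 3 \left(\frac{14}{3} + \frac{55}{- \frac{1}{15}}\right) = - 3 \left(\frac{14}{3} + 55 \left(-15\right)\right) = - 3 \left(\frac{14}{3} - 825\right) = \left(-3\right) \left(- \frac{2461}{3}\right) = 2461$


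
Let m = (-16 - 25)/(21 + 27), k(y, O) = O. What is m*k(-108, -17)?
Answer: 697/48 ≈ 14.521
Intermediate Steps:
m = -41/48 ≈ -0.85417
m*k(-108, -17) = -41/48*(-17) = 697/48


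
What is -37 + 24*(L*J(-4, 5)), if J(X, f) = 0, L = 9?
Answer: -37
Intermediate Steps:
-37 + 24*(L*J(-4, 5)) = -37 + 24*(9*0) = -37 + 24*0 = -37 + 0 = -37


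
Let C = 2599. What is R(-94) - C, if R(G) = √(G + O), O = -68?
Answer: -2599 + 9*I*√2 ≈ -2599.0 + 12.728*I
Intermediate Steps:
R(G) = √(-68 + G) (R(G) = √(G - 68) = √(-68 + G))
R(-94) - C = √(-68 - 94) - 1*2599 = √(-162) - 2599 = 9*I*√2 - 2599 = -2599 + 9*I*√2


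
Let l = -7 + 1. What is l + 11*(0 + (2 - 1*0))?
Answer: 16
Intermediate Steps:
l = -6
l + 11*(0 + (2 - 1*0)) = -6 + 11*(0 + (2 - 1*0)) = -6 + 11*(0 + (2 + 0)) = -6 + 11*(0 + 2) = -6 + 11*2 = -6 + 22 = 16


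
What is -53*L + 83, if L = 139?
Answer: -7284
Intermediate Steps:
-53*L + 83 = -53*139 + 83 = -7367 + 83 = -7284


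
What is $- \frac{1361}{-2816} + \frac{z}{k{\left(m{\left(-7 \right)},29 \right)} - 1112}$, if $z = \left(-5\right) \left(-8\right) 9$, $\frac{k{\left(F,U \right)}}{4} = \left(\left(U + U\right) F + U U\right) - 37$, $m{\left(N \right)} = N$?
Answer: $\frac{3473}{2816} \approx 1.2333$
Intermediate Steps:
$k{\left(F,U \right)} = -148 + 4 U^{2} + 8 F U$ ($k{\left(F,U \right)} = 4 \left(\left(\left(U + U\right) F + U U\right) - 37\right) = 4 \left(\left(2 U F + U^{2}\right) - 37\right) = 4 \left(\left(2 F U + U^{2}\right) - 37\right) = 4 \left(\left(U^{2} + 2 F U\right) - 37\right) = 4 \left(-37 + U^{2} + 2 F U\right) = -148 + 4 U^{2} + 8 F U$)
$z = 360$ ($z = 40 \cdot 9 = 360$)
$- \frac{1361}{-2816} + \frac{z}{k{\left(m{\left(-7 \right)},29 \right)} - 1112} = - \frac{1361}{-2816} + \frac{360}{\left(-148 + 4 \cdot 29^{2} + 8 \left(-7\right) 29\right) - 1112} = \left(-1361\right) \left(- \frac{1}{2816}\right) + \frac{360}{\left(-148 + 4 \cdot 841 - 1624\right) - 1112} = \frac{1361}{2816} + \frac{360}{\left(-148 + 3364 - 1624\right) - 1112} = \frac{1361}{2816} + \frac{360}{1592 - 1112} = \frac{1361}{2816} + \frac{360}{480} = \frac{1361}{2816} + 360 \cdot \frac{1}{480} = \frac{1361}{2816} + \frac{3}{4} = \frac{3473}{2816}$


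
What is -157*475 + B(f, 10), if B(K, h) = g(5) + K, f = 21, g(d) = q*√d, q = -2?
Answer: -74554 - 2*√5 ≈ -74559.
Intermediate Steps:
g(d) = -2*√d
B(K, h) = K - 2*√5 (B(K, h) = -2*√5 + K = K - 2*√5)
-157*475 + B(f, 10) = -157*475 + (21 - 2*√5) = -74575 + (21 - 2*√5) = -74554 - 2*√5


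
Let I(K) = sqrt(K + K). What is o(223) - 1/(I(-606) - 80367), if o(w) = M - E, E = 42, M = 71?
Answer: 62435633832/2152951967 + 2*I*sqrt(303)/6458855901 ≈ 29.0 + 5.3901e-9*I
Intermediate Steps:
I(K) = sqrt(2)*sqrt(K) (I(K) = sqrt(2*K) = sqrt(2)*sqrt(K))
o(w) = 29 (o(w) = 71 - 1*42 = 71 - 42 = 29)
o(223) - 1/(I(-606) - 80367) = 29 - 1/(sqrt(2)*sqrt(-606) - 80367) = 29 - 1/(sqrt(2)*(I*sqrt(606)) - 80367) = 29 - 1/(2*I*sqrt(303) - 80367) = 29 - 1/(-80367 + 2*I*sqrt(303))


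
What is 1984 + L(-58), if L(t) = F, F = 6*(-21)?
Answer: 1858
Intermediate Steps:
F = -126
L(t) = -126
1984 + L(-58) = 1984 - 126 = 1858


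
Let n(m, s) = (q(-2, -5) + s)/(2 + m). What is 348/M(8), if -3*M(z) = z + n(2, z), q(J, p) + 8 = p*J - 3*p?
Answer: -1392/19 ≈ -73.263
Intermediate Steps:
q(J, p) = -8 - 3*p + J*p (q(J, p) = -8 + (p*J - 3*p) = -8 + (J*p - 3*p) = -8 + (-3*p + J*p) = -8 - 3*p + J*p)
n(m, s) = (17 + s)/(2 + m) (n(m, s) = ((-8 - 3*(-5) - 2*(-5)) + s)/(2 + m) = ((-8 + 15 + 10) + s)/(2 + m) = (17 + s)/(2 + m))
M(z) = -17/12 - 5*z/12 (M(z) = -(z + (17 + z)/(2 + 2))/3 = -(z + (17 + z)/4)/3 = -(z + (17/4 + z/4))/3 = -(17/4 + 5*z/4)/3 = -17/12 - 5*z/12)
348/M(8) = 348/(-17/12 - 5/12*8) = 348/(-17/12 - 10/3) = 348/(-19/4) = 348*(-4/19) = -1392/19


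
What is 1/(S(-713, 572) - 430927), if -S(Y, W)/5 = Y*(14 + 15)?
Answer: -1/327542 ≈ -3.0530e-6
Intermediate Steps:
S(Y, W) = -145*Y (S(Y, W) = -5*Y*(14 + 15) = -5*Y*29 = -145*Y)
1/(S(-713, 572) - 430927) = 1/(-145*(-713) - 430927) = 1/(103385 - 430927) = 1/(-327542) = -1/327542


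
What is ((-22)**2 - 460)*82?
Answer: 1968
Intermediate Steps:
((-22)**2 - 460)*82 = (484 - 460)*82 = 24*82 = 1968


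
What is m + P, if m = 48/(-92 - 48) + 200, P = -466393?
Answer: -16316767/35 ≈ -4.6619e+5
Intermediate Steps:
m = 6988/35 (m = 48/(-140) + 200 = -1/140*48 + 200 = -12/35 + 200 = 6988/35 ≈ 199.66)
m + P = 6988/35 - 466393 = -16316767/35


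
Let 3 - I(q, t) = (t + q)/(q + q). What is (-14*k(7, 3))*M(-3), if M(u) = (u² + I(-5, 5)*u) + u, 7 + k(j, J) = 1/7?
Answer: -288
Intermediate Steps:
k(j, J) = -48/7 (k(j, J) = -7 + 1/7 = -7 + ⅐ = -48/7)
I(q, t) = 3 - (q + t)/(2*q) (I(q, t) = 3 - (t + q)/(q + q) = 3 - (q + t)/(2*q))
M(u) = u² + 4*u (M(u) = (u² + ((½)*(-1*5 + 5*(-5))/(-5))*u) + u = (u² + ((½)*(-⅕)*(-5 - 25))*u) + u = (u² + ((½)*(-⅕)*(-30))*u) + u = (u² + 3*u) + u = u² + 4*u)
(-14*k(7, 3))*M(-3) = (-14*(-48/7))*(-3*(4 - 3)) = 96*(-3*1) = 96*(-3) = -288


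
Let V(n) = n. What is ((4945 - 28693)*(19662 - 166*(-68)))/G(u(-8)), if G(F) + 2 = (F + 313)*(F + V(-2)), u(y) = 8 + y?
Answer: 183750150/157 ≈ 1.1704e+6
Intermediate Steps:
G(F) = -2 + (-2 + F)*(313 + F) (G(F) = -2 + (F + 313)*(F - 2) = -2 + (313 + F)*(-2 + F) = -2 + (-2 + F)*(313 + F))
((4945 - 28693)*(19662 - 166*(-68)))/G(u(-8)) = ((4945 - 28693)*(19662 - 166*(-68)))/(-628 + (8 - 8)² + 311*(8 - 8)) = (-23748*(19662 + 11288))/(-628 + 0² + 311*0) = (-23748*30950)/(-628 + 0 + 0) = -735000600/(-628) = -735000600*(-1/628) = 183750150/157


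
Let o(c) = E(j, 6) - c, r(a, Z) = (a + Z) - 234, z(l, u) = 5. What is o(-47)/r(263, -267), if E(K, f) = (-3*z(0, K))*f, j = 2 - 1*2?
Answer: 43/238 ≈ 0.18067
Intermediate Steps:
j = 0 (j = 2 - 2 = 0)
r(a, Z) = -234 + Z + a (r(a, Z) = (Z + a) - 234 = -234 + Z + a)
E(K, f) = -15*f (E(K, f) = (-3*5)*f = -15*f)
o(c) = -90 - c (o(c) = -15*6 - c = -90 - c)
o(-47)/r(263, -267) = (-90 - 1*(-47))/(-234 - 267 + 263) = (-90 + 47)/(-238) = -43*(-1/238) = 43/238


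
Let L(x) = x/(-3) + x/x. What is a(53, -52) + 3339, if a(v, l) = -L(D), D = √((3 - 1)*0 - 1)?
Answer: 3338 + I/3 ≈ 3338.0 + 0.33333*I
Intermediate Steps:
D = I (D = √(2*0 - 1) = √(0 - 1) = √(-1) = I ≈ 1.0*I)
L(x) = 1 - x/3 (L(x) = x*(-⅓) + 1 = -x/3 + 1 = 1 - x/3)
a(v, l) = -1 + I/3 (a(v, l) = -(1 - I/3) = -1 + I/3)
a(53, -52) + 3339 = (-1 + I/3) + 3339 = 3338 + I/3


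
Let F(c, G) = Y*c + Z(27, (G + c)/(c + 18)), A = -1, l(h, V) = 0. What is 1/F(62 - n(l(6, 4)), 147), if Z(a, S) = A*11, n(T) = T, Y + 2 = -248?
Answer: -1/15511 ≈ -6.4470e-5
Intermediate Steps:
Y = -250 (Y = -2 - 248 = -250)
Z(a, S) = -11 (Z(a, S) = -1*11 = -11)
F(c, G) = -11 - 250*c (F(c, G) = -250*c - 11 = -11 - 250*c)
1/F(62 - n(l(6, 4)), 147) = 1/(-11 - 250*(62 - 1*0)) = 1/(-11 - 250*(62 + 0)) = 1/(-11 - 250*62) = 1/(-11 - 15500) = 1/(-15511) = -1/15511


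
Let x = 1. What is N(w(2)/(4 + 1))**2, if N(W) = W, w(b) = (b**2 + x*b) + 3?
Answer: 81/25 ≈ 3.2400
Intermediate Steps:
w(b) = 3 + b + b**2 (w(b) = (b**2 + 1*b) + 3 = (b**2 + b) + 3 = (b + b**2) + 3 = 3 + b + b**2)
N(w(2)/(4 + 1))**2 = ((3 + 2 + 2**2)/(4 + 1))**2 = ((3 + 2 + 4)/5)**2 = (9*(1/5))**2 = (9/5)**2 = 81/25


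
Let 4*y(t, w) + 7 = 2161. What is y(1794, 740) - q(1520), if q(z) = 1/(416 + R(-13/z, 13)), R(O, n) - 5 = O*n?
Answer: 689008787/1279502 ≈ 538.50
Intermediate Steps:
y(t, w) = 1077/2 (y(t, w) = -7/4 + (¼)*2161 = -7/4 + 2161/4 = 1077/2)
R(O, n) = 5 + O*n
q(z) = 1/(421 - 169/z) (q(z) = 1/(416 + (5 - 13/z*13)) = 1/(416 + (5 - 169/z)) = 1/(421 - 169/z))
y(1794, 740) - q(1520) = 1077/2 - 1520/(-169 + 421*1520) = 1077/2 - 1520/(-169 + 639920) = 1077/2 - 1520/639751 = 689008787/1279502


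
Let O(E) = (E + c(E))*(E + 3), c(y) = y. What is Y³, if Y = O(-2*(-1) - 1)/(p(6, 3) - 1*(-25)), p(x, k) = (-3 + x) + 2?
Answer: 64/3375 ≈ 0.018963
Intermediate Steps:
p(x, k) = -1 + x
O(E) = 2*E*(3 + E) (O(E) = (E + E)*(E + 3) = (2*E)*(3 + E) = 2*E*(3 + E))
Y = 4/15 (Y = (2*(-2*(-1) - 1)*(3 + (-2*(-1) - 1)))/((-1 + 6) - 1*(-25)) = (2*(2 - 1)*(3 + (2 - 1)))/(5 + 25) = (2*1*(3 + 1))/30 = (2*1*4)*(1/30) = 8*(1/30) = 4/15 ≈ 0.26667)
Y³ = (4/15)³ = 64/3375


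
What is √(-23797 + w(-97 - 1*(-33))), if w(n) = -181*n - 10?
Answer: I*√12223 ≈ 110.56*I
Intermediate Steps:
w(n) = -10 - 181*n
√(-23797 + w(-97 - 1*(-33))) = √(-23797 + (-10 - 181*(-97 - 1*(-33)))) = √(-23797 + (-10 - 181*(-97 + 33))) = √(-23797 + (-10 - 181*(-64))) = √(-23797 + (-10 + 11584)) = √(-23797 + 11574) = √(-12223) = I*√12223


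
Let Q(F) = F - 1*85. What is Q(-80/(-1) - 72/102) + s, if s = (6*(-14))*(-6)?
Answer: 8471/17 ≈ 498.29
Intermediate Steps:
Q(F) = -85 + F (Q(F) = F - 85 = -85 + F)
s = 504 (s = -84*(-6) = 504)
Q(-80/(-1) - 72/102) + s = (-85 + (-80/(-1) - 72/102)) + 504 = (-85 + (-80*(-1) - 72*1/102)) + 504 = (-85 + (80 - 12/17)) + 504 = (-85 + 1348/17) + 504 = -97/17 + 504 = 8471/17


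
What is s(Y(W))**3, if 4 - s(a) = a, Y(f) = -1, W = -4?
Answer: 125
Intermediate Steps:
s(a) = 4 - a
s(Y(W))**3 = (4 - 1*(-1))**3 = (4 + 1)**3 = 5**3 = 125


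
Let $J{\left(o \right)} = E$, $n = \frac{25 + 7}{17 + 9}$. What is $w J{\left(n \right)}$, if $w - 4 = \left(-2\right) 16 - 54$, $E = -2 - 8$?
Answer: $820$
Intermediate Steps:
$E = -10$ ($E = -2 - 8 = -10$)
$n = \frac{16}{13}$ ($n = \frac{32}{26} = 32 \cdot \frac{1}{26} = \frac{16}{13} \approx 1.2308$)
$J{\left(o \right)} = -10$
$w = -82$ ($w = 4 - 86 = -82$)
$w J{\left(n \right)} = \left(-82\right) \left(-10\right) = 820$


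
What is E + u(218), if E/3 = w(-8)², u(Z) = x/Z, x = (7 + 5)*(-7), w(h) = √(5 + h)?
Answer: -1023/109 ≈ -9.3853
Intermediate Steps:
x = -84 (x = 12*(-7) = -84)
u(Z) = -84/Z
E = -9 (E = 3*(√(5 - 8))² = 3*(√(-3))² = 3*(I*√3)² = 3*(-3) = -9)
E + u(218) = -9 - 84/218 = -9 - 84*1/218 = -9 - 42/109 = -1023/109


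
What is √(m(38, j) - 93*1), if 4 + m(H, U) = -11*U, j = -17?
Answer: 3*√10 ≈ 9.4868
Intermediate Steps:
m(H, U) = -4 - 11*U
√(m(38, j) - 93*1) = √((-4 - 11*(-17)) - 93*1) = √((-4 + 187) - 93) = √(183 - 93) = √90 = 3*√10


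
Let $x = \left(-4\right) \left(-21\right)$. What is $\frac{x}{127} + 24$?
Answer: $\frac{3132}{127} \approx 24.661$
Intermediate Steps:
$x = 84$
$\frac{x}{127} + 24 = \frac{84}{127} + 24 = \frac{3132}{127}$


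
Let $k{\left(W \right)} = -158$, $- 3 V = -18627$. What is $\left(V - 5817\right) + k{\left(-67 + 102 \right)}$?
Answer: $234$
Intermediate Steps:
$V = 6209$ ($V = \left(- \frac{1}{3}\right) \left(-18627\right) = 6209$)
$\left(V - 5817\right) + k{\left(-67 + 102 \right)} = \left(6209 - 5817\right) - 158 = 392 - 158 = 234$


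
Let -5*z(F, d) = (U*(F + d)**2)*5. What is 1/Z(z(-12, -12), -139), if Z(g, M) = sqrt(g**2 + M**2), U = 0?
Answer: 1/139 ≈ 0.0071942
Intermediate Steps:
z(F, d) = 0 (z(F, d) = -0*(F + d)**2*5/5 = -0*5 = -1/5*0 = 0)
Z(g, M) = sqrt(M**2 + g**2)
1/Z(z(-12, -12), -139) = 1/(sqrt((-139)**2 + 0**2)) = 1/(sqrt(19321 + 0)) = 1/(sqrt(19321)) = 1/139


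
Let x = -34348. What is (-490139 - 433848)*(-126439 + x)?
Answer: 148565097769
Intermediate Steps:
(-490139 - 433848)*(-126439 + x) = (-490139 - 433848)*(-126439 - 34348) = -923987*(-160787) = 148565097769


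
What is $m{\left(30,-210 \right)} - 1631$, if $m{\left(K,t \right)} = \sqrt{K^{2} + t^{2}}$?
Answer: $-1631 + 150 \sqrt{2} \approx -1418.9$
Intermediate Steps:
$m{\left(30,-210 \right)} - 1631 = \sqrt{30^{2} + \left(-210\right)^{2}} - 1631 = \sqrt{900 + 44100} - 1631 = \sqrt{45000} - 1631 = 150 \sqrt{2} - 1631 = -1631 + 150 \sqrt{2}$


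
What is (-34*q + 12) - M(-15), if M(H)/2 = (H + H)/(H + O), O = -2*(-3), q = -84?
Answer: 8584/3 ≈ 2861.3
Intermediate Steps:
O = 6
M(H) = 4*H/(6 + H) (M(H) = 2*((H + H)/(H + 6)) = 2*((2*H)/(6 + H)) = 2*(2*H/(6 + H)) = 4*H/(6 + H))
(-34*q + 12) - M(-15) = (-34*(-84) + 12) - 4*(-15)/(6 - 15) = (2856 + 12) - 4*(-15)/(-9) = 2868 - 4*(-15)*(-1)/9 = 2868 - 1*20/3 = 2868 - 20/3 = 8584/3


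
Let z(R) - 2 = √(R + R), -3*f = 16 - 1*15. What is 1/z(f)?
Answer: 3/7 - I*√6/14 ≈ 0.42857 - 0.17496*I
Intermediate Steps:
f = -⅓ (f = -(16 - 1*15)/3 = -(16 - 15)/3 = -⅓*1 = -⅓ ≈ -0.33333)
z(R) = 2 + √2*√R (z(R) = 2 + √(R + R) = 2 + √(2*R) = 2 + √2*√R)
1/z(f) = 1/(2 + √2*√(-⅓)) = 1/(2 + √2*(I*√3/3)) = 1/(2 + I*√6/3)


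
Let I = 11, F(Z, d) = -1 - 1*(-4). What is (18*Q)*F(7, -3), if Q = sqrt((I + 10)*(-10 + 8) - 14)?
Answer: 108*I*sqrt(14) ≈ 404.1*I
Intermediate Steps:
F(Z, d) = 3 (F(Z, d) = -1 + 4 = 3)
Q = 2*I*sqrt(14) (Q = sqrt((11 + 10)*(-10 + 8) - 14) = sqrt(21*(-2) - 14) = sqrt(-42 - 14) = sqrt(-56) = 2*I*sqrt(14) ≈ 7.4833*I)
(18*Q)*F(7, -3) = (18*(2*I*sqrt(14)))*3 = (36*I*sqrt(14))*3 = 108*I*sqrt(14)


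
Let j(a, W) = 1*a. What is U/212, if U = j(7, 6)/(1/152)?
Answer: 266/53 ≈ 5.0189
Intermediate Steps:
j(a, W) = a
U = 1064 (U = 7/(1/152) = 7*152 = 1064)
U/212 = 1064/212 = (1/212)*1064 = 266/53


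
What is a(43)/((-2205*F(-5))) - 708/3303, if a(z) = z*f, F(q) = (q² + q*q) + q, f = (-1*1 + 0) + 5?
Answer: -7868824/36415575 ≈ -0.21608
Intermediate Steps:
f = 4 (f = (-1 + 0) + 5 = -1 + 5 = 4)
F(q) = q + 2*q² (F(q) = (q² + q²) + q = 2*q² + q = q + 2*q²)
a(z) = 4*z (a(z) = z*4 = 4*z)
a(43)/((-2205*F(-5))) - 708/3303 = (4*43)/((-(-11025)*(1 + 2*(-5)))) - 708/3303 = 172/((-(-11025)*(1 - 10))) - 708*1/3303 = 172/((-(-11025)*(-9))) - 236/1101 = 172/((-2205*45)) - 236/1101 = 172/(-99225) - 236/1101 = 172*(-1/99225) - 236/1101 = -172/99225 - 236/1101 = -7868824/36415575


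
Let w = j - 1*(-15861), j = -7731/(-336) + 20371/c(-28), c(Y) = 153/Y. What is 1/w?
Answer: 17136/208304921 ≈ 8.2264e-5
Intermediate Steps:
j = -63489175/17136 (j = -7731/(-336) + 20371/((153/(-28))) = -7731*(-1/336) + 20371/((153*(-1/28))) = 2577/112 + 20371/(-153/28) = 2577/112 + 20371*(-28/153) = 2577/112 - 570388/153 = -63489175/17136 ≈ -3705.0)
w = 208304921/17136 (w = -63489175/17136 - 1*(-15861) = -63489175/17136 + 15861 = 208304921/17136 ≈ 12156.)
1/w = 1/(208304921/17136) = 17136/208304921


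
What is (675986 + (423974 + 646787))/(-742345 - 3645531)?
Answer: -1746747/4387876 ≈ -0.39808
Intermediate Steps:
(675986 + (423974 + 646787))/(-742345 - 3645531) = (675986 + 1070761)/(-4387876) = 1746747*(-1/4387876) = -1746747/4387876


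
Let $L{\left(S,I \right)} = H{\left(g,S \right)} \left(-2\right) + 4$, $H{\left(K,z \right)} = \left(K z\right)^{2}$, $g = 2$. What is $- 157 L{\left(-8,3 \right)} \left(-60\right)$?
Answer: $-4785360$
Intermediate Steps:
$H{\left(K,z \right)} = K^{2} z^{2}$
$L{\left(S,I \right)} = 4 - 8 S^{2}$ ($L{\left(S,I \right)} = 2^{2} S^{2} \left(-2\right) + 4 = 4 S^{2} \left(-2\right) + 4 = - 8 S^{2} + 4 = 4 - 8 S^{2}$)
$- 157 L{\left(-8,3 \right)} \left(-60\right) = - 157 \left(4 - 8 \left(-8\right)^{2}\right) \left(-60\right) = - 157 \left(4 - 512\right) \left(-60\right) = \left(-157\right) \left(-508\right) \left(-60\right) = 79756 \left(-60\right) = -4785360$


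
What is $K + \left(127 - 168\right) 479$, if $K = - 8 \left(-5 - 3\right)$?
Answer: $-19575$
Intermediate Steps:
$K = 64$ ($K = \left(-8\right) \left(-8\right) = 64$)
$K + \left(127 - 168\right) 479 = 64 + \left(127 - 168\right) 479 = 64 - 19639 = -19575$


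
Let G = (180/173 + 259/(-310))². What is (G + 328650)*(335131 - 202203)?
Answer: 1013314066481284528/23194975 ≈ 4.3687e+10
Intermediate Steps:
G = 120846049/2876176900 (G = (180*(1/173) + 259*(-1/310))² = (180/173 - 259/310)² = (10993/53630)² = 120846049/2876176900 ≈ 0.042016)
(G + 328650)*(335131 - 202203) = (120846049/2876176900 + 328650)*(335131 - 202203) = (945255659031049/2876176900)*132928 = 1013314066481284528/23194975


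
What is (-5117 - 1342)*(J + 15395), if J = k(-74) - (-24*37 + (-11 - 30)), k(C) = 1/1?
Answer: -105443175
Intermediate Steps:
k(C) = 1
J = 930 (J = 1 - (-24*37 + (-11 - 30)) = 1 - (-888 - 41) = 1 - 1*(-929) = 1 + 929 = 930)
(-5117 - 1342)*(J + 15395) = (-5117 - 1342)*(930 + 15395) = -6459*16325 = -105443175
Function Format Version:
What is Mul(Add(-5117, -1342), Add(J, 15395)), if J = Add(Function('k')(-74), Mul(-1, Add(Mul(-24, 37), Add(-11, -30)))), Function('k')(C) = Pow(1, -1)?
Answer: -105443175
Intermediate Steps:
Function('k')(C) = 1
J = 930 (J = Add(1, Mul(-1, Add(Mul(-24, 37), Add(-11, -30)))) = Add(1, Mul(-1, Add(-888, -41))) = Add(1, Mul(-1, -929)) = Add(1, 929) = 930)
Mul(Add(-5117, -1342), Add(J, 15395)) = Mul(Add(-5117, -1342), Add(930, 15395)) = Mul(-6459, 16325) = -105443175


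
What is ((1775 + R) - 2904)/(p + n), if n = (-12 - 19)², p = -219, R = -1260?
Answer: -2389/742 ≈ -3.2197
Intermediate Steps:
n = 961 (n = (-31)² = 961)
((1775 + R) - 2904)/(p + n) = ((1775 - 1260) - 2904)/(-219 + 961) = (515 - 2904)/742 = -2389*1/742 = -2389/742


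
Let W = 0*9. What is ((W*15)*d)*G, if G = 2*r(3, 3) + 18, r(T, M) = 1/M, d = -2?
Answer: 0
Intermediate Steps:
W = 0
G = 56/3 (G = 2/3 + 18 = 2*(⅓) + 18 = ⅔ + 18 = 56/3 ≈ 18.667)
((W*15)*d)*G = ((0*15)*(-2))*(56/3) = (0*(-2))*(56/3) = 0*(56/3) = 0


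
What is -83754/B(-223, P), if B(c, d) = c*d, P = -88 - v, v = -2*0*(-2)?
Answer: -3807/892 ≈ -4.2679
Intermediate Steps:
v = 0 (v = 0*(-2) = 0)
P = -88 (P = -88 - 1*0 = -88 + 0 = -88)
-83754/B(-223, P) = -83754/((-223*(-88))) = -83754/19624 = -83754*1/19624 = -3807/892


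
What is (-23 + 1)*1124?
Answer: -24728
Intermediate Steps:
(-23 + 1)*1124 = -22*1124 = -24728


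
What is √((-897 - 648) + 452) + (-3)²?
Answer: 9 + I*√1093 ≈ 9.0 + 33.061*I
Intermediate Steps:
√((-897 - 648) + 452) + (-3)² = √(-1545 + 452) + 9 = √(-1093) + 9 = I*√1093 + 9 = 9 + I*√1093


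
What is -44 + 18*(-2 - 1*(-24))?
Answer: 352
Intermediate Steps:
-44 + 18*(-2 - 1*(-24)) = -44 + 18*(-2 + 24) = -44 + 18*22 = -44 + 396 = 352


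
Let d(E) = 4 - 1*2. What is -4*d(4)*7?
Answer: -56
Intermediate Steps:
d(E) = 2 (d(E) = 4 - 2 = 2)
-4*d(4)*7 = -4*2*7 = -8*7 = -56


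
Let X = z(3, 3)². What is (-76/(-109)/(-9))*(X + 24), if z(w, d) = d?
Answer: -836/327 ≈ -2.5566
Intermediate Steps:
X = 9 (X = 3² = 9)
(-76/(-109)/(-9))*(X + 24) = (-76/(-109)/(-9))*(9 + 24) = (-76*(-1/109)*(-⅑))*33 = ((76/109)*(-⅑))*33 = -76/981*33 = -836/327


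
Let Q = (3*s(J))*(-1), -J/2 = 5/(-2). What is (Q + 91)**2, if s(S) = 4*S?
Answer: 961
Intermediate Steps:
J = 5 (J = -10/(-2) = -10*(-1)/2 = -2*(-5/2) = 5)
Q = -60 (Q = (3*(4*5))*(-1) = (3*20)*(-1) = 60*(-1) = -60)
(Q + 91)**2 = (-60 + 91)**2 = 31**2 = 961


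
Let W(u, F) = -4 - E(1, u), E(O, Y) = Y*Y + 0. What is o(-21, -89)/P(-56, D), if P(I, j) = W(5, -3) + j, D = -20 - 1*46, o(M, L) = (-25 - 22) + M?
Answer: 68/95 ≈ 0.71579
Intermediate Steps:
E(O, Y) = Y**2 (E(O, Y) = Y**2 + 0 = Y**2)
W(u, F) = -4 - u**2
o(M, L) = -47 + M
D = -66 (D = -20 - 46 = -66)
P(I, j) = -29 + j (P(I, j) = (-4 - 1*5**2) + j = (-4 - 1*25) + j = (-4 - 25) + j = -29 + j)
o(-21, -89)/P(-56, D) = (-47 - 21)/(-29 - 66) = -68/(-95) = -68*(-1/95) = 68/95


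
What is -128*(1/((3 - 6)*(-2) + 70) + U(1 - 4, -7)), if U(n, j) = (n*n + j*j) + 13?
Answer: -172704/19 ≈ -9089.7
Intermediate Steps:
U(n, j) = 13 + j² + n² (U(n, j) = (n² + j²) + 13 = (j² + n²) + 13 = 13 + j² + n²)
-128*(1/((3 - 6)*(-2) + 70) + U(1 - 4, -7)) = -128*(1/((3 - 6)*(-2) + 70) + (13 + (-7)² + (1 - 4)²)) = -128*(1/(-3*(-2) + 70) + (13 + 49 + (-3)²)) = -128*(1/(6 + 70) + (13 + 49 + 9)) = -128*(1/76 + 71) = -128*5397/76 = -172704/19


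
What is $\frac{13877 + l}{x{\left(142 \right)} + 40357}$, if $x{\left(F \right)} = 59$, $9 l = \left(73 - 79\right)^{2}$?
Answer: $\frac{4627}{13472} \approx 0.34345$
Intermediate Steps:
$l = 4$ ($l = \frac{\left(73 - 79\right)^{2}}{9} = \frac{\left(-6\right)^{2}}{9} = \frac{1}{9} \cdot 36 = 4$)
$\frac{13877 + l}{x{\left(142 \right)} + 40357} = \frac{13877 + 4}{59 + 40357} = \frac{13881}{40416} = 13881 \cdot \frac{1}{40416} = \frac{4627}{13472}$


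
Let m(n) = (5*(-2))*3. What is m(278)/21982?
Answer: -15/10991 ≈ -0.0013648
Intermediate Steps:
m(n) = -30 (m(n) = -10*3 = -30)
m(278)/21982 = -30/21982 = -30*1/21982 = -15/10991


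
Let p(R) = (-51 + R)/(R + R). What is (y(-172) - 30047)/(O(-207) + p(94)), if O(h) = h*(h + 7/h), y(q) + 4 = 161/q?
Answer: -242939851/346449753 ≈ -0.70123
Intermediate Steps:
y(q) = -4 + 161/q
p(R) = (-51 + R)/(2*R) (p(R) = (-51 + R)/((2*R)) = (-51 + R)*(1/(2*R)) = (-51 + R)/(2*R))
(y(-172) - 30047)/(O(-207) + p(94)) = ((-4 + 161/(-172)) - 30047)/((7 + (-207)²) + (½)*(-51 + 94)/94) = ((-4 + 161*(-1/172)) - 30047)/((7 + 42849) + (½)*(1/94)*43) = ((-4 - 161/172) - 30047)/(42856 + 43/188) = (-849/172 - 30047)/(8056971/188) = -5168933/172*188/8056971 = -242939851/346449753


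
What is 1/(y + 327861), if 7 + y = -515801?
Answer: -1/187947 ≈ -5.3206e-6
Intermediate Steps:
y = -515808 (y = -7 - 515801 = -515808)
1/(y + 327861) = 1/(-515808 + 327861) = 1/(-187947) = -1/187947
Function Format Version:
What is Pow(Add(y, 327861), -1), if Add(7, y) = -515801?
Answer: Rational(-1, 187947) ≈ -5.3206e-6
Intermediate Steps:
y = -515808 (y = Add(-7, -515801) = -515808)
Pow(Add(y, 327861), -1) = Pow(Add(-515808, 327861), -1) = Pow(-187947, -1) = Rational(-1, 187947)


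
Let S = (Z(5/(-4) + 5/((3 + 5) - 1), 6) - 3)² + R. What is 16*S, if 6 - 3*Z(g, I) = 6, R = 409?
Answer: 6688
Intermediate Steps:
Z(g, I) = 0 (Z(g, I) = 2 - ⅓*6 = 2 - 2 = 0)
S = 418 (S = (0 - 3)² + 409 = (-3)² + 409 = 9 + 409 = 418)
16*S = 16*418 = 6688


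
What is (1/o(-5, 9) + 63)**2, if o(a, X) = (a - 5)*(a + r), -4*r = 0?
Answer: 9928801/2500 ≈ 3971.5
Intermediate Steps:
r = 0 (r = -1/4*0 = 0)
o(a, X) = a*(-5 + a) (o(a, X) = (a - 5)*(a + 0) = (-5 + a)*a = a*(-5 + a))
(1/o(-5, 9) + 63)**2 = (1/(-5*(-5 - 5)) + 63)**2 = (1/(-5*(-10)) + 63)**2 = (1/50 + 63)**2 = (3151/50)**2 = 9928801/2500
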